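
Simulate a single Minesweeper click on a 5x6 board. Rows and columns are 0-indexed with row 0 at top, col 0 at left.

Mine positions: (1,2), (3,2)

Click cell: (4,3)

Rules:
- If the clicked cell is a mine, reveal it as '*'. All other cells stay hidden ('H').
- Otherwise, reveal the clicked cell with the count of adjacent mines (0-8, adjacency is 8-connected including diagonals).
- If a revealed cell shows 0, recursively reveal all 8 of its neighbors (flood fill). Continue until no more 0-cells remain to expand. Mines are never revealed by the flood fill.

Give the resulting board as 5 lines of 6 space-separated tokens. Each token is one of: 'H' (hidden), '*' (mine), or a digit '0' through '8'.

H H H H H H
H H H H H H
H H H H H H
H H H H H H
H H H 1 H H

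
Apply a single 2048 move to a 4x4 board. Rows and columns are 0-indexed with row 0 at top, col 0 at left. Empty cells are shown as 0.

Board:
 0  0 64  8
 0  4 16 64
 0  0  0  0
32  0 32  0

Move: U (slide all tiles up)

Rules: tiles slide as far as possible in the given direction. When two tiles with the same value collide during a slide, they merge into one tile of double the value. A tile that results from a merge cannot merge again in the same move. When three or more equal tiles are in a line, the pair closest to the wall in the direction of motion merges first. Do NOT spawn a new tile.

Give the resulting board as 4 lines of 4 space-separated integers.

Slide up:
col 0: [0, 0, 0, 32] -> [32, 0, 0, 0]
col 1: [0, 4, 0, 0] -> [4, 0, 0, 0]
col 2: [64, 16, 0, 32] -> [64, 16, 32, 0]
col 3: [8, 64, 0, 0] -> [8, 64, 0, 0]

Answer: 32  4 64  8
 0  0 16 64
 0  0 32  0
 0  0  0  0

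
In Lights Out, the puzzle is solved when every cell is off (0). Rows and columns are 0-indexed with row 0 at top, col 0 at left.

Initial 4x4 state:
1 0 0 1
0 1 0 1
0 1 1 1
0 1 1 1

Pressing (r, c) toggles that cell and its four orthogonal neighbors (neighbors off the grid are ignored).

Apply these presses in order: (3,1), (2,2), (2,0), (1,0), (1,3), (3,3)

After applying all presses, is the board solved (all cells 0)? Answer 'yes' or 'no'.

After press 1 at (3,1):
1 0 0 1
0 1 0 1
0 0 1 1
1 0 0 1

After press 2 at (2,2):
1 0 0 1
0 1 1 1
0 1 0 0
1 0 1 1

After press 3 at (2,0):
1 0 0 1
1 1 1 1
1 0 0 0
0 0 1 1

After press 4 at (1,0):
0 0 0 1
0 0 1 1
0 0 0 0
0 0 1 1

After press 5 at (1,3):
0 0 0 0
0 0 0 0
0 0 0 1
0 0 1 1

After press 6 at (3,3):
0 0 0 0
0 0 0 0
0 0 0 0
0 0 0 0

Lights still on: 0

Answer: yes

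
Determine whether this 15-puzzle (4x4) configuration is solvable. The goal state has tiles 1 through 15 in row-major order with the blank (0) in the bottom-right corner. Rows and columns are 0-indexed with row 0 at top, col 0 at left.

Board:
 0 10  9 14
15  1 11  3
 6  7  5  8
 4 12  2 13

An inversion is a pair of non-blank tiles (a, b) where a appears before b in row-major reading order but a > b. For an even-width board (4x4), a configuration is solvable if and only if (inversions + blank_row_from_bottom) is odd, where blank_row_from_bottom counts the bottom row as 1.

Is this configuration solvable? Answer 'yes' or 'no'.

Inversions: 59
Blank is in row 0 (0-indexed from top), which is row 4 counting from the bottom (bottom = 1).
59 + 4 = 63, which is odd, so the puzzle is solvable.

Answer: yes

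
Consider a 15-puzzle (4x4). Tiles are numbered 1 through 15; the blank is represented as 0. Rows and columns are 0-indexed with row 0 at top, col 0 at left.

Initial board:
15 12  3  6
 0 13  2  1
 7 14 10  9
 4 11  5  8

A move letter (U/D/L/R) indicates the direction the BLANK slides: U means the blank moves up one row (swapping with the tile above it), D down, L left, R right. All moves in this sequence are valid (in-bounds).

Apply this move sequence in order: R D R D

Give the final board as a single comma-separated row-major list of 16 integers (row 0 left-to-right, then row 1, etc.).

Answer: 15, 12, 3, 6, 13, 14, 2, 1, 7, 10, 5, 9, 4, 11, 0, 8

Derivation:
After move 1 (R):
15 12  3  6
13  0  2  1
 7 14 10  9
 4 11  5  8

After move 2 (D):
15 12  3  6
13 14  2  1
 7  0 10  9
 4 11  5  8

After move 3 (R):
15 12  3  6
13 14  2  1
 7 10  0  9
 4 11  5  8

After move 4 (D):
15 12  3  6
13 14  2  1
 7 10  5  9
 4 11  0  8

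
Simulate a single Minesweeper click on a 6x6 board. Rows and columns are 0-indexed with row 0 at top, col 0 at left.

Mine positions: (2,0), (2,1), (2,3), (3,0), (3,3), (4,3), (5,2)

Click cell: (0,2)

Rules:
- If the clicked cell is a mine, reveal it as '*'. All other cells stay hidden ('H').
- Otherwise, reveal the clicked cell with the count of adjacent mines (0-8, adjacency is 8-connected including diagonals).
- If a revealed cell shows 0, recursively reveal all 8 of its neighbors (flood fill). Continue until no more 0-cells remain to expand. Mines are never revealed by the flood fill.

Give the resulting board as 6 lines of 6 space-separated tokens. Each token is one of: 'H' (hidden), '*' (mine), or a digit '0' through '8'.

0 0 0 0 0 0
2 2 2 1 1 0
H H H H 2 0
H H H H 3 0
H H H H 2 0
H H H H 1 0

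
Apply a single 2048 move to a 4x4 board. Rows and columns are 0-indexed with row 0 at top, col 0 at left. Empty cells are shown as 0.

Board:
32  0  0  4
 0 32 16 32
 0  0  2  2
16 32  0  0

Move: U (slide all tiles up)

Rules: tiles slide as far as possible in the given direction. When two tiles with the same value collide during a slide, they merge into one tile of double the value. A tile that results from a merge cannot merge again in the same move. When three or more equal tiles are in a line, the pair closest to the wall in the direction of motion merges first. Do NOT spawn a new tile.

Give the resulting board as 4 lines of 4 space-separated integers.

Answer: 32 64 16  4
16  0  2 32
 0  0  0  2
 0  0  0  0

Derivation:
Slide up:
col 0: [32, 0, 0, 16] -> [32, 16, 0, 0]
col 1: [0, 32, 0, 32] -> [64, 0, 0, 0]
col 2: [0, 16, 2, 0] -> [16, 2, 0, 0]
col 3: [4, 32, 2, 0] -> [4, 32, 2, 0]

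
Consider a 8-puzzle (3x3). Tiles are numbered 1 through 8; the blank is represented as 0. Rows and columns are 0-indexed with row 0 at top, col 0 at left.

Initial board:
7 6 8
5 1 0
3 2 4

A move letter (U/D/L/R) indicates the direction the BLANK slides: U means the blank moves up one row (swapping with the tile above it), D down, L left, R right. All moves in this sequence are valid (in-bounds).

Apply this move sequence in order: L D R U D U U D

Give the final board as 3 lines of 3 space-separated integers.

Answer: 7 6 8
5 2 0
3 4 1

Derivation:
After move 1 (L):
7 6 8
5 0 1
3 2 4

After move 2 (D):
7 6 8
5 2 1
3 0 4

After move 3 (R):
7 6 8
5 2 1
3 4 0

After move 4 (U):
7 6 8
5 2 0
3 4 1

After move 5 (D):
7 6 8
5 2 1
3 4 0

After move 6 (U):
7 6 8
5 2 0
3 4 1

After move 7 (U):
7 6 0
5 2 8
3 4 1

After move 8 (D):
7 6 8
5 2 0
3 4 1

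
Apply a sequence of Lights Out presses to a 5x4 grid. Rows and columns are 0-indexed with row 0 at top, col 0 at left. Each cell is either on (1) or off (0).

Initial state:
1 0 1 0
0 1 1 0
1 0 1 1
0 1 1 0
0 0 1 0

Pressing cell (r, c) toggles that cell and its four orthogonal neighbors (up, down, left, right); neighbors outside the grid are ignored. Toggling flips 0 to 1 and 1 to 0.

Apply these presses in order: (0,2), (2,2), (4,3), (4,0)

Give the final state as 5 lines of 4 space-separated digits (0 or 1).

After press 1 at (0,2):
1 1 0 1
0 1 0 0
1 0 1 1
0 1 1 0
0 0 1 0

After press 2 at (2,2):
1 1 0 1
0 1 1 0
1 1 0 0
0 1 0 0
0 0 1 0

After press 3 at (4,3):
1 1 0 1
0 1 1 0
1 1 0 0
0 1 0 1
0 0 0 1

After press 4 at (4,0):
1 1 0 1
0 1 1 0
1 1 0 0
1 1 0 1
1 1 0 1

Answer: 1 1 0 1
0 1 1 0
1 1 0 0
1 1 0 1
1 1 0 1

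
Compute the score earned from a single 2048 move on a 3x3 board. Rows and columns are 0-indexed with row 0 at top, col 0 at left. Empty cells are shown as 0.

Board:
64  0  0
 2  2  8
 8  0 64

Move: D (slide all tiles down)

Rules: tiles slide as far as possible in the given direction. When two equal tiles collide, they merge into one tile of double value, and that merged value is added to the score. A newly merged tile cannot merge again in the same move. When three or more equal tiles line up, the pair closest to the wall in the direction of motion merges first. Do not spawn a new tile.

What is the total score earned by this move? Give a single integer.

Answer: 0

Derivation:
Slide down:
col 0: [64, 2, 8] -> [64, 2, 8]  score +0 (running 0)
col 1: [0, 2, 0] -> [0, 0, 2]  score +0 (running 0)
col 2: [0, 8, 64] -> [0, 8, 64]  score +0 (running 0)
Board after move:
64  0  0
 2  0  8
 8  2 64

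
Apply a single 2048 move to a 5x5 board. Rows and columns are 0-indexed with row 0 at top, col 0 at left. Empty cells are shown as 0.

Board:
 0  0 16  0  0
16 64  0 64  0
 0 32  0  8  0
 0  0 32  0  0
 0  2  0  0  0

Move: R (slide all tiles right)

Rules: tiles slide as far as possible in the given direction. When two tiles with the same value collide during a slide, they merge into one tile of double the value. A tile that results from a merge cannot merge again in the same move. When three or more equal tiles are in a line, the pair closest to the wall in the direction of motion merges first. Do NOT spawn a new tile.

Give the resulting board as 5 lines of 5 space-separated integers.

Slide right:
row 0: [0, 0, 16, 0, 0] -> [0, 0, 0, 0, 16]
row 1: [16, 64, 0, 64, 0] -> [0, 0, 0, 16, 128]
row 2: [0, 32, 0, 8, 0] -> [0, 0, 0, 32, 8]
row 3: [0, 0, 32, 0, 0] -> [0, 0, 0, 0, 32]
row 4: [0, 2, 0, 0, 0] -> [0, 0, 0, 0, 2]

Answer:   0   0   0   0  16
  0   0   0  16 128
  0   0   0  32   8
  0   0   0   0  32
  0   0   0   0   2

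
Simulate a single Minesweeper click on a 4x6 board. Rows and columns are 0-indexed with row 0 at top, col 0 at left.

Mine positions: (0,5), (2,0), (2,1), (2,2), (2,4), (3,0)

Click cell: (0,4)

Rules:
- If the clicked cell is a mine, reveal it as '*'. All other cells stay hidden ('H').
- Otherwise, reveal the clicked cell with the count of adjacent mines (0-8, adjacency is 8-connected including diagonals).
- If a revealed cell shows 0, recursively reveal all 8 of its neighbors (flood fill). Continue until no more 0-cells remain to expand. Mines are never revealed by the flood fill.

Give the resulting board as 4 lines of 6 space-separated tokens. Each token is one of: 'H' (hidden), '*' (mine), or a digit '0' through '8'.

H H H H 1 H
H H H H H H
H H H H H H
H H H H H H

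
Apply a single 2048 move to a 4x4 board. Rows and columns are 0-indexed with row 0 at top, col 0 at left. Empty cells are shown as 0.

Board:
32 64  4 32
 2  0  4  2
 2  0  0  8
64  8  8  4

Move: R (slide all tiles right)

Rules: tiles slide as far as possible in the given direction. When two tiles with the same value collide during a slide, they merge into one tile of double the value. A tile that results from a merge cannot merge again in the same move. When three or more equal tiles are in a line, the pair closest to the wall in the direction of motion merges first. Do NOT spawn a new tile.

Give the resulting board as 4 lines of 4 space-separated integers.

Slide right:
row 0: [32, 64, 4, 32] -> [32, 64, 4, 32]
row 1: [2, 0, 4, 2] -> [0, 2, 4, 2]
row 2: [2, 0, 0, 8] -> [0, 0, 2, 8]
row 3: [64, 8, 8, 4] -> [0, 64, 16, 4]

Answer: 32 64  4 32
 0  2  4  2
 0  0  2  8
 0 64 16  4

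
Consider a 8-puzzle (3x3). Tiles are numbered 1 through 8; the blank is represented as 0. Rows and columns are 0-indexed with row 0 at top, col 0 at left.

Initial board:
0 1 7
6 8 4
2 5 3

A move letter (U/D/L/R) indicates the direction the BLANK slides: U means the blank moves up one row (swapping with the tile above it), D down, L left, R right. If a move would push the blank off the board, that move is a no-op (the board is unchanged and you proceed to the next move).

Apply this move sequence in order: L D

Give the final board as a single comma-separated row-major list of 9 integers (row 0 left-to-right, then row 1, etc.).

Answer: 6, 1, 7, 0, 8, 4, 2, 5, 3

Derivation:
After move 1 (L):
0 1 7
6 8 4
2 5 3

After move 2 (D):
6 1 7
0 8 4
2 5 3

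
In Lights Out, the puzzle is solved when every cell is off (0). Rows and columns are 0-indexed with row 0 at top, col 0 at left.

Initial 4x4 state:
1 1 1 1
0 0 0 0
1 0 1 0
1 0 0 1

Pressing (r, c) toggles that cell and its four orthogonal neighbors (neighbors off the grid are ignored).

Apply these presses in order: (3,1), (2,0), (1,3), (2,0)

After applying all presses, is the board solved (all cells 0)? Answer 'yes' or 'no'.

Answer: no

Derivation:
After press 1 at (3,1):
1 1 1 1
0 0 0 0
1 1 1 0
0 1 1 1

After press 2 at (2,0):
1 1 1 1
1 0 0 0
0 0 1 0
1 1 1 1

After press 3 at (1,3):
1 1 1 0
1 0 1 1
0 0 1 1
1 1 1 1

After press 4 at (2,0):
1 1 1 0
0 0 1 1
1 1 1 1
0 1 1 1

Lights still on: 12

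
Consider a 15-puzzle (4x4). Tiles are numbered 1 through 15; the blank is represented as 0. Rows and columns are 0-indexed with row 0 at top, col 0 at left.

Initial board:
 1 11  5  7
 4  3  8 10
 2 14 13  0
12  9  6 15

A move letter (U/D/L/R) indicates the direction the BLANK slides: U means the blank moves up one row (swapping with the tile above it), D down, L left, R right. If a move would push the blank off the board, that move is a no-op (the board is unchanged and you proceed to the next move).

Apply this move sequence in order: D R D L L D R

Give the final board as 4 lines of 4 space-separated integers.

Answer:  1 11  5  7
 4  3  8 10
 2 14 13 15
12  9  0  6

Derivation:
After move 1 (D):
 1 11  5  7
 4  3  8 10
 2 14 13 15
12  9  6  0

After move 2 (R):
 1 11  5  7
 4  3  8 10
 2 14 13 15
12  9  6  0

After move 3 (D):
 1 11  5  7
 4  3  8 10
 2 14 13 15
12  9  6  0

After move 4 (L):
 1 11  5  7
 4  3  8 10
 2 14 13 15
12  9  0  6

After move 5 (L):
 1 11  5  7
 4  3  8 10
 2 14 13 15
12  0  9  6

After move 6 (D):
 1 11  5  7
 4  3  8 10
 2 14 13 15
12  0  9  6

After move 7 (R):
 1 11  5  7
 4  3  8 10
 2 14 13 15
12  9  0  6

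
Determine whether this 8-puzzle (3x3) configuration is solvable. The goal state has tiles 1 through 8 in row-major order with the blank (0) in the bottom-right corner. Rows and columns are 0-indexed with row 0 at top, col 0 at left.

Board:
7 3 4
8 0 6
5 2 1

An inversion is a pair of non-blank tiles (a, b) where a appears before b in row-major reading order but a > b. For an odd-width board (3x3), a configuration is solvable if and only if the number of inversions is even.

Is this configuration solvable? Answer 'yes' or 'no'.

Answer: yes

Derivation:
Inversions (pairs i<j in row-major order where tile[i] > tile[j] > 0): 20
20 is even, so the puzzle is solvable.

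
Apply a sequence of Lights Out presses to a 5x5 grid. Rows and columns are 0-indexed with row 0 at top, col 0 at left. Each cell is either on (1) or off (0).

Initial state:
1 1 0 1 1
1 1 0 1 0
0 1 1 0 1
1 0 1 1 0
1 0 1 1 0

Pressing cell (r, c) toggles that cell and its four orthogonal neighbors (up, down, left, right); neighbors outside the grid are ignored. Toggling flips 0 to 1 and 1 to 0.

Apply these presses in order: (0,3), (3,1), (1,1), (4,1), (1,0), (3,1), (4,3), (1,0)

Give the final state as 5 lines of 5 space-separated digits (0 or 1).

After press 1 at (0,3):
1 1 1 0 0
1 1 0 0 0
0 1 1 0 1
1 0 1 1 0
1 0 1 1 0

After press 2 at (3,1):
1 1 1 0 0
1 1 0 0 0
0 0 1 0 1
0 1 0 1 0
1 1 1 1 0

After press 3 at (1,1):
1 0 1 0 0
0 0 1 0 0
0 1 1 0 1
0 1 0 1 0
1 1 1 1 0

After press 4 at (4,1):
1 0 1 0 0
0 0 1 0 0
0 1 1 0 1
0 0 0 1 0
0 0 0 1 0

After press 5 at (1,0):
0 0 1 0 0
1 1 1 0 0
1 1 1 0 1
0 0 0 1 0
0 0 0 1 0

After press 6 at (3,1):
0 0 1 0 0
1 1 1 0 0
1 0 1 0 1
1 1 1 1 0
0 1 0 1 0

After press 7 at (4,3):
0 0 1 0 0
1 1 1 0 0
1 0 1 0 1
1 1 1 0 0
0 1 1 0 1

After press 8 at (1,0):
1 0 1 0 0
0 0 1 0 0
0 0 1 0 1
1 1 1 0 0
0 1 1 0 1

Answer: 1 0 1 0 0
0 0 1 0 0
0 0 1 0 1
1 1 1 0 0
0 1 1 0 1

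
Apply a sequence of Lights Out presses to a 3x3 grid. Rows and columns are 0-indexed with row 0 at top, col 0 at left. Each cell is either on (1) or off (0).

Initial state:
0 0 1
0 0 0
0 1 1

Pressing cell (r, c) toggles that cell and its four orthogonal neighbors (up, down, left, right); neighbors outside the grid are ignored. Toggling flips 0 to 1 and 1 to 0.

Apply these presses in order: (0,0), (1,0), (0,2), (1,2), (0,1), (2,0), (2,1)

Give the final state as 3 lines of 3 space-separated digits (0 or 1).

Answer: 1 1 0
1 0 0
1 1 1

Derivation:
After press 1 at (0,0):
1 1 1
1 0 0
0 1 1

After press 2 at (1,0):
0 1 1
0 1 0
1 1 1

After press 3 at (0,2):
0 0 0
0 1 1
1 1 1

After press 4 at (1,2):
0 0 1
0 0 0
1 1 0

After press 5 at (0,1):
1 1 0
0 1 0
1 1 0

After press 6 at (2,0):
1 1 0
1 1 0
0 0 0

After press 7 at (2,1):
1 1 0
1 0 0
1 1 1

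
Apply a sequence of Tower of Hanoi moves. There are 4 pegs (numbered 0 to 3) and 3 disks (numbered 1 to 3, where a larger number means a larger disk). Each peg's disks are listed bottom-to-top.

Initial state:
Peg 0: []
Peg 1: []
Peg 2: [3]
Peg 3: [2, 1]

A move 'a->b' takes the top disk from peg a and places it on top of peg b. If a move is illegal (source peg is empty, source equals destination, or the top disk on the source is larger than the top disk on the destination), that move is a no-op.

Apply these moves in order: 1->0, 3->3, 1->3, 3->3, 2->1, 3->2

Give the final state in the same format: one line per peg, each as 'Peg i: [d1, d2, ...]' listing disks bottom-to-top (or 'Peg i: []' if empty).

After move 1 (1->0):
Peg 0: []
Peg 1: []
Peg 2: [3]
Peg 3: [2, 1]

After move 2 (3->3):
Peg 0: []
Peg 1: []
Peg 2: [3]
Peg 3: [2, 1]

After move 3 (1->3):
Peg 0: []
Peg 1: []
Peg 2: [3]
Peg 3: [2, 1]

After move 4 (3->3):
Peg 0: []
Peg 1: []
Peg 2: [3]
Peg 3: [2, 1]

After move 5 (2->1):
Peg 0: []
Peg 1: [3]
Peg 2: []
Peg 3: [2, 1]

After move 6 (3->2):
Peg 0: []
Peg 1: [3]
Peg 2: [1]
Peg 3: [2]

Answer: Peg 0: []
Peg 1: [3]
Peg 2: [1]
Peg 3: [2]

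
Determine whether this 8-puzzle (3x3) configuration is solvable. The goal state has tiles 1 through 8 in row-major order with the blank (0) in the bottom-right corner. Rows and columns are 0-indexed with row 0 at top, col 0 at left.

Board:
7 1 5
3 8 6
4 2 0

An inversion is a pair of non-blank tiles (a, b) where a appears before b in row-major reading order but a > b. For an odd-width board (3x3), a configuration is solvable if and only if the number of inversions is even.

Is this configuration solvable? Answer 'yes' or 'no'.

Answer: yes

Derivation:
Inversions (pairs i<j in row-major order where tile[i] > tile[j] > 0): 16
16 is even, so the puzzle is solvable.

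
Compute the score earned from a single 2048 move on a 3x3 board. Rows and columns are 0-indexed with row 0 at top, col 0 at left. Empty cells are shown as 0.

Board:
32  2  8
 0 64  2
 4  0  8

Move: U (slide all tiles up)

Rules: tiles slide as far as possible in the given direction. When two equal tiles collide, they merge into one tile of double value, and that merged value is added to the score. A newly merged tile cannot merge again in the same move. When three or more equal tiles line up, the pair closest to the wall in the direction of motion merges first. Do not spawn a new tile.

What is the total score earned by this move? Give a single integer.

Slide up:
col 0: [32, 0, 4] -> [32, 4, 0]  score +0 (running 0)
col 1: [2, 64, 0] -> [2, 64, 0]  score +0 (running 0)
col 2: [8, 2, 8] -> [8, 2, 8]  score +0 (running 0)
Board after move:
32  2  8
 4 64  2
 0  0  8

Answer: 0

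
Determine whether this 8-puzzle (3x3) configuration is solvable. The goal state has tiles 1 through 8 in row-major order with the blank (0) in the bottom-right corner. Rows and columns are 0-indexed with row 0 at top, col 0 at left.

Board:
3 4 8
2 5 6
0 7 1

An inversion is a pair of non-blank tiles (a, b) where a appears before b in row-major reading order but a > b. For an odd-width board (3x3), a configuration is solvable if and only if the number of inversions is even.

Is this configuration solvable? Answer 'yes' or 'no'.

Answer: no

Derivation:
Inversions (pairs i<j in row-major order where tile[i] > tile[j] > 0): 13
13 is odd, so the puzzle is not solvable.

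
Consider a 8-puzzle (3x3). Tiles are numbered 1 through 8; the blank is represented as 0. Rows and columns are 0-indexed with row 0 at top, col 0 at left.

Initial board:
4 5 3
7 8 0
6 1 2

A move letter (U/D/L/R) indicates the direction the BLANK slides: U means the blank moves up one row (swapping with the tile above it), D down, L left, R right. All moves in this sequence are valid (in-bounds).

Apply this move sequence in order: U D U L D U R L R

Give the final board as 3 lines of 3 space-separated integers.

After move 1 (U):
4 5 0
7 8 3
6 1 2

After move 2 (D):
4 5 3
7 8 0
6 1 2

After move 3 (U):
4 5 0
7 8 3
6 1 2

After move 4 (L):
4 0 5
7 8 3
6 1 2

After move 5 (D):
4 8 5
7 0 3
6 1 2

After move 6 (U):
4 0 5
7 8 3
6 1 2

After move 7 (R):
4 5 0
7 8 3
6 1 2

After move 8 (L):
4 0 5
7 8 3
6 1 2

After move 9 (R):
4 5 0
7 8 3
6 1 2

Answer: 4 5 0
7 8 3
6 1 2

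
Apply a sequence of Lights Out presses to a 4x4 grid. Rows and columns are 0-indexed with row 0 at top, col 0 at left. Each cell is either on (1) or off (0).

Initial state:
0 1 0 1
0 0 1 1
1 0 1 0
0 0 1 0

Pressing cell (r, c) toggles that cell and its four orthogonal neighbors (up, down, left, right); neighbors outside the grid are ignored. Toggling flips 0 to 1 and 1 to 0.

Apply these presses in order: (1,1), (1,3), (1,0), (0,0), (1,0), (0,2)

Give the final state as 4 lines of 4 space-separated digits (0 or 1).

After press 1 at (1,1):
0 0 0 1
1 1 0 1
1 1 1 0
0 0 1 0

After press 2 at (1,3):
0 0 0 0
1 1 1 0
1 1 1 1
0 0 1 0

After press 3 at (1,0):
1 0 0 0
0 0 1 0
0 1 1 1
0 0 1 0

After press 4 at (0,0):
0 1 0 0
1 0 1 0
0 1 1 1
0 0 1 0

After press 5 at (1,0):
1 1 0 0
0 1 1 0
1 1 1 1
0 0 1 0

After press 6 at (0,2):
1 0 1 1
0 1 0 0
1 1 1 1
0 0 1 0

Answer: 1 0 1 1
0 1 0 0
1 1 1 1
0 0 1 0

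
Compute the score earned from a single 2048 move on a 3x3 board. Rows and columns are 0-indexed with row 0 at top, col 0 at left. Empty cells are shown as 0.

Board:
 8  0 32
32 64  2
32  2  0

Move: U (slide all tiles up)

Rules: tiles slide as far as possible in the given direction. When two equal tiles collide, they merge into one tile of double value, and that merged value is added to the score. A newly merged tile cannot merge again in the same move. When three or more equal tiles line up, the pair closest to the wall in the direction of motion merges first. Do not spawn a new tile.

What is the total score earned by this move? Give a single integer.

Slide up:
col 0: [8, 32, 32] -> [8, 64, 0]  score +64 (running 64)
col 1: [0, 64, 2] -> [64, 2, 0]  score +0 (running 64)
col 2: [32, 2, 0] -> [32, 2, 0]  score +0 (running 64)
Board after move:
 8 64 32
64  2  2
 0  0  0

Answer: 64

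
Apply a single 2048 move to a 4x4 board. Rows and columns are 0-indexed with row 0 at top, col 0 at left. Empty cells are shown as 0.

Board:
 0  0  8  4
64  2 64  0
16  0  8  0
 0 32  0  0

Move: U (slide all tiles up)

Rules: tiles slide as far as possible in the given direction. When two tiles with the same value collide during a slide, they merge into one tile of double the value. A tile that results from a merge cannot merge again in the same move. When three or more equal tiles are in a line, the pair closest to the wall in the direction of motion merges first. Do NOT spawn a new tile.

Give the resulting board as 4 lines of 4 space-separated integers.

Answer: 64  2  8  4
16 32 64  0
 0  0  8  0
 0  0  0  0

Derivation:
Slide up:
col 0: [0, 64, 16, 0] -> [64, 16, 0, 0]
col 1: [0, 2, 0, 32] -> [2, 32, 0, 0]
col 2: [8, 64, 8, 0] -> [8, 64, 8, 0]
col 3: [4, 0, 0, 0] -> [4, 0, 0, 0]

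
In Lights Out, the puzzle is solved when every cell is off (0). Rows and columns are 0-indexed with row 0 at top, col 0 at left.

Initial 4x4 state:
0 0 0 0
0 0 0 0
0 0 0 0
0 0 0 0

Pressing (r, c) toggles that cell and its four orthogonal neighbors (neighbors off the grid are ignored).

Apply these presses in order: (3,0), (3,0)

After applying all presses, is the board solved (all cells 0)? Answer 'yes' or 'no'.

After press 1 at (3,0):
0 0 0 0
0 0 0 0
1 0 0 0
1 1 0 0

After press 2 at (3,0):
0 0 0 0
0 0 0 0
0 0 0 0
0 0 0 0

Lights still on: 0

Answer: yes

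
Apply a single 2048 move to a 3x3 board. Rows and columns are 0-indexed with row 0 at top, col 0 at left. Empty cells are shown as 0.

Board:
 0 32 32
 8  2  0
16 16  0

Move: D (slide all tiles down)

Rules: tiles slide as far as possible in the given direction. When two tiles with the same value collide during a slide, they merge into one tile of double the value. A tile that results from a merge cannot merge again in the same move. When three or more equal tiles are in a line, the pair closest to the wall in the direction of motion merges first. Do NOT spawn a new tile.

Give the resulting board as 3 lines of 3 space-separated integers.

Slide down:
col 0: [0, 8, 16] -> [0, 8, 16]
col 1: [32, 2, 16] -> [32, 2, 16]
col 2: [32, 0, 0] -> [0, 0, 32]

Answer:  0 32  0
 8  2  0
16 16 32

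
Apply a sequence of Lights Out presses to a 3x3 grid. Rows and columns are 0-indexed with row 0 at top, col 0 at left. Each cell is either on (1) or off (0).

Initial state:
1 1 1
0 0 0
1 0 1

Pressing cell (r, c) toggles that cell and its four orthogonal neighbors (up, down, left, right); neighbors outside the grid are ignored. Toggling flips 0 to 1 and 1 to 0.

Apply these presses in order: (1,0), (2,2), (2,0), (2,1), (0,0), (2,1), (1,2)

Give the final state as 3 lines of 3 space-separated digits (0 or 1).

After press 1 at (1,0):
0 1 1
1 1 0
0 0 1

After press 2 at (2,2):
0 1 1
1 1 1
0 1 0

After press 3 at (2,0):
0 1 1
0 1 1
1 0 0

After press 4 at (2,1):
0 1 1
0 0 1
0 1 1

After press 5 at (0,0):
1 0 1
1 0 1
0 1 1

After press 6 at (2,1):
1 0 1
1 1 1
1 0 0

After press 7 at (1,2):
1 0 0
1 0 0
1 0 1

Answer: 1 0 0
1 0 0
1 0 1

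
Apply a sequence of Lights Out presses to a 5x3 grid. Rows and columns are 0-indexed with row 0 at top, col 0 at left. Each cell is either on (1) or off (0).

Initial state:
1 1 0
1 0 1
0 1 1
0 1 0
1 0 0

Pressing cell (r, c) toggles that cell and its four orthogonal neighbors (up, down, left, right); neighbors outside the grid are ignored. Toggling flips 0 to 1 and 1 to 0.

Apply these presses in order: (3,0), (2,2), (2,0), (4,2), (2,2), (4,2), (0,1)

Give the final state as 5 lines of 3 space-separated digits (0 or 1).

Answer: 0 0 1
0 1 1
0 0 1
0 0 0
0 0 0

Derivation:
After press 1 at (3,0):
1 1 0
1 0 1
1 1 1
1 0 0
0 0 0

After press 2 at (2,2):
1 1 0
1 0 0
1 0 0
1 0 1
0 0 0

After press 3 at (2,0):
1 1 0
0 0 0
0 1 0
0 0 1
0 0 0

After press 4 at (4,2):
1 1 0
0 0 0
0 1 0
0 0 0
0 1 1

After press 5 at (2,2):
1 1 0
0 0 1
0 0 1
0 0 1
0 1 1

After press 6 at (4,2):
1 1 0
0 0 1
0 0 1
0 0 0
0 0 0

After press 7 at (0,1):
0 0 1
0 1 1
0 0 1
0 0 0
0 0 0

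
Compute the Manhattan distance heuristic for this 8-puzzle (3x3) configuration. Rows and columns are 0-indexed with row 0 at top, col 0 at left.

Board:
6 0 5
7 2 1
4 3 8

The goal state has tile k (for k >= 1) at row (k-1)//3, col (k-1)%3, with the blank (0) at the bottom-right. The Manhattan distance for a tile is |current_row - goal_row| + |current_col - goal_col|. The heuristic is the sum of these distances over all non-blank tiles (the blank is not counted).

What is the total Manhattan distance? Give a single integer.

Answer: 15

Derivation:
Tile 6: (0,0)->(1,2) = 3
Tile 5: (0,2)->(1,1) = 2
Tile 7: (1,0)->(2,0) = 1
Tile 2: (1,1)->(0,1) = 1
Tile 1: (1,2)->(0,0) = 3
Tile 4: (2,0)->(1,0) = 1
Tile 3: (2,1)->(0,2) = 3
Tile 8: (2,2)->(2,1) = 1
Sum: 3 + 2 + 1 + 1 + 3 + 1 + 3 + 1 = 15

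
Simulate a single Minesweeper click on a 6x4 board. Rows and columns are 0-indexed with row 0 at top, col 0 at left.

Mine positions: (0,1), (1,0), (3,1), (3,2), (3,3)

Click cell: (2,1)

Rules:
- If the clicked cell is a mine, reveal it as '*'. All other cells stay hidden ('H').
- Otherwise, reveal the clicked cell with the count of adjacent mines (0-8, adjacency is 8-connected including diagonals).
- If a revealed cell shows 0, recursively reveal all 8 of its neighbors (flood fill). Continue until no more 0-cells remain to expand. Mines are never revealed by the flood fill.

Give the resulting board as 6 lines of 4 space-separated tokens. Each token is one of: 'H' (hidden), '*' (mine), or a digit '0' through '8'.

H H H H
H H H H
H 3 H H
H H H H
H H H H
H H H H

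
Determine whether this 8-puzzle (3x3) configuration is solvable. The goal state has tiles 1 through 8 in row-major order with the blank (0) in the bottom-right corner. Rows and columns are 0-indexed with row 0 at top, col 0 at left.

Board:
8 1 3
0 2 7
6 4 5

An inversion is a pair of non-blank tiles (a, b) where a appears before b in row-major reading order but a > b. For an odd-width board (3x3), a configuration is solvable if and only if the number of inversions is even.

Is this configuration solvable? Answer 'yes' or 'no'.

Inversions (pairs i<j in row-major order where tile[i] > tile[j] > 0): 13
13 is odd, so the puzzle is not solvable.

Answer: no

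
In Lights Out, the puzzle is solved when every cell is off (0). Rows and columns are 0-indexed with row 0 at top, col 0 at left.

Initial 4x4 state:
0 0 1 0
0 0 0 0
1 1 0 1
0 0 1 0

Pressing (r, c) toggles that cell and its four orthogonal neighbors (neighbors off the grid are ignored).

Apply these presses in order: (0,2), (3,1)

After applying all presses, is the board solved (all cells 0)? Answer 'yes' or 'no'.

After press 1 at (0,2):
0 1 0 1
0 0 1 0
1 1 0 1
0 0 1 0

After press 2 at (3,1):
0 1 0 1
0 0 1 0
1 0 0 1
1 1 0 0

Lights still on: 7

Answer: no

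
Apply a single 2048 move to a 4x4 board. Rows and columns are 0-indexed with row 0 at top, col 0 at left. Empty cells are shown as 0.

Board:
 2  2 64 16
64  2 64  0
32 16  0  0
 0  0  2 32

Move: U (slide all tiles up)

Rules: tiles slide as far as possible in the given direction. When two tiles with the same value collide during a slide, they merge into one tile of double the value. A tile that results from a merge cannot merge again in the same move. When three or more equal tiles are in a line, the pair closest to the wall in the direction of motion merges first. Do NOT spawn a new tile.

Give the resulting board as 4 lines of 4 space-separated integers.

Slide up:
col 0: [2, 64, 32, 0] -> [2, 64, 32, 0]
col 1: [2, 2, 16, 0] -> [4, 16, 0, 0]
col 2: [64, 64, 0, 2] -> [128, 2, 0, 0]
col 3: [16, 0, 0, 32] -> [16, 32, 0, 0]

Answer:   2   4 128  16
 64  16   2  32
 32   0   0   0
  0   0   0   0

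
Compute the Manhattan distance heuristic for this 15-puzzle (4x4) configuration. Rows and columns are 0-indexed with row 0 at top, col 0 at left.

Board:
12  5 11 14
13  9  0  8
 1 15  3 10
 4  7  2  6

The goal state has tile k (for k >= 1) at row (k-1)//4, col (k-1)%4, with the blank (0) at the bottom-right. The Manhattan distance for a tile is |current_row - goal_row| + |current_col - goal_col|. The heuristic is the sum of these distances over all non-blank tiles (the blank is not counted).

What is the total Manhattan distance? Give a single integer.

Answer: 43

Derivation:
Tile 12: at (0,0), goal (2,3), distance |0-2|+|0-3| = 5
Tile 5: at (0,1), goal (1,0), distance |0-1|+|1-0| = 2
Tile 11: at (0,2), goal (2,2), distance |0-2|+|2-2| = 2
Tile 14: at (0,3), goal (3,1), distance |0-3|+|3-1| = 5
Tile 13: at (1,0), goal (3,0), distance |1-3|+|0-0| = 2
Tile 9: at (1,1), goal (2,0), distance |1-2|+|1-0| = 2
Tile 8: at (1,3), goal (1,3), distance |1-1|+|3-3| = 0
Tile 1: at (2,0), goal (0,0), distance |2-0|+|0-0| = 2
Tile 15: at (2,1), goal (3,2), distance |2-3|+|1-2| = 2
Tile 3: at (2,2), goal (0,2), distance |2-0|+|2-2| = 2
Tile 10: at (2,3), goal (2,1), distance |2-2|+|3-1| = 2
Tile 4: at (3,0), goal (0,3), distance |3-0|+|0-3| = 6
Tile 7: at (3,1), goal (1,2), distance |3-1|+|1-2| = 3
Tile 2: at (3,2), goal (0,1), distance |3-0|+|2-1| = 4
Tile 6: at (3,3), goal (1,1), distance |3-1|+|3-1| = 4
Sum: 5 + 2 + 2 + 5 + 2 + 2 + 0 + 2 + 2 + 2 + 2 + 6 + 3 + 4 + 4 = 43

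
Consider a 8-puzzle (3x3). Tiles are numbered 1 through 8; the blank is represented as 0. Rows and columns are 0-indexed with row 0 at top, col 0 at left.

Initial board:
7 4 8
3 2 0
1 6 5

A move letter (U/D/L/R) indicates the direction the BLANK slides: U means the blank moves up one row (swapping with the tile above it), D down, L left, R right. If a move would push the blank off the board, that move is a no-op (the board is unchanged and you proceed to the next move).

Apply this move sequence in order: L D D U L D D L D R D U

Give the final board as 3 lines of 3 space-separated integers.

After move 1 (L):
7 4 8
3 0 2
1 6 5

After move 2 (D):
7 4 8
3 6 2
1 0 5

After move 3 (D):
7 4 8
3 6 2
1 0 5

After move 4 (U):
7 4 8
3 0 2
1 6 5

After move 5 (L):
7 4 8
0 3 2
1 6 5

After move 6 (D):
7 4 8
1 3 2
0 6 5

After move 7 (D):
7 4 8
1 3 2
0 6 5

After move 8 (L):
7 4 8
1 3 2
0 6 5

After move 9 (D):
7 4 8
1 3 2
0 6 5

After move 10 (R):
7 4 8
1 3 2
6 0 5

After move 11 (D):
7 4 8
1 3 2
6 0 5

After move 12 (U):
7 4 8
1 0 2
6 3 5

Answer: 7 4 8
1 0 2
6 3 5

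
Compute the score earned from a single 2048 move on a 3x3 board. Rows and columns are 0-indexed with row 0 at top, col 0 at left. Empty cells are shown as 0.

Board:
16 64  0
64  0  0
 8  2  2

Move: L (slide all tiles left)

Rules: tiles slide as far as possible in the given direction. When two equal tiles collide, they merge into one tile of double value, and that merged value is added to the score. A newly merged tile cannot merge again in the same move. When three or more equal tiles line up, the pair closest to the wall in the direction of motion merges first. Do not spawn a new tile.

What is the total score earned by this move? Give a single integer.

Slide left:
row 0: [16, 64, 0] -> [16, 64, 0]  score +0 (running 0)
row 1: [64, 0, 0] -> [64, 0, 0]  score +0 (running 0)
row 2: [8, 2, 2] -> [8, 4, 0]  score +4 (running 4)
Board after move:
16 64  0
64  0  0
 8  4  0

Answer: 4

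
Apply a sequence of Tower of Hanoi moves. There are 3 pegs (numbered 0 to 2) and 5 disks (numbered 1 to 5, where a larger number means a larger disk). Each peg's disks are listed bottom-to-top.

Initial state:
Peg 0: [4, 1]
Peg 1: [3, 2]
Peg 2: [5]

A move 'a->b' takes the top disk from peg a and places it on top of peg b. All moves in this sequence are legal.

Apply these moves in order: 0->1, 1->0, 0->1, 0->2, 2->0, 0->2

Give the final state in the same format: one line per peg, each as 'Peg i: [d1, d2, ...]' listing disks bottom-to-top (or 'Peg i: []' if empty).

Answer: Peg 0: []
Peg 1: [3, 2, 1]
Peg 2: [5, 4]

Derivation:
After move 1 (0->1):
Peg 0: [4]
Peg 1: [3, 2, 1]
Peg 2: [5]

After move 2 (1->0):
Peg 0: [4, 1]
Peg 1: [3, 2]
Peg 2: [5]

After move 3 (0->1):
Peg 0: [4]
Peg 1: [3, 2, 1]
Peg 2: [5]

After move 4 (0->2):
Peg 0: []
Peg 1: [3, 2, 1]
Peg 2: [5, 4]

After move 5 (2->0):
Peg 0: [4]
Peg 1: [3, 2, 1]
Peg 2: [5]

After move 6 (0->2):
Peg 0: []
Peg 1: [3, 2, 1]
Peg 2: [5, 4]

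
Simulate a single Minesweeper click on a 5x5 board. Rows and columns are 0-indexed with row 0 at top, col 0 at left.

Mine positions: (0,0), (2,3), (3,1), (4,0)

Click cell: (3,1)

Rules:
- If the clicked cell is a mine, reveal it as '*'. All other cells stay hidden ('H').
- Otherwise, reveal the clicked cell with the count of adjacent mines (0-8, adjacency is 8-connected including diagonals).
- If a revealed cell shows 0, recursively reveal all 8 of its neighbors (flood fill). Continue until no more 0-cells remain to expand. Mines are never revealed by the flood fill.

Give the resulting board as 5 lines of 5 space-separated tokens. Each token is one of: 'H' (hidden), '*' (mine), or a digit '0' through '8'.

H H H H H
H H H H H
H H H H H
H * H H H
H H H H H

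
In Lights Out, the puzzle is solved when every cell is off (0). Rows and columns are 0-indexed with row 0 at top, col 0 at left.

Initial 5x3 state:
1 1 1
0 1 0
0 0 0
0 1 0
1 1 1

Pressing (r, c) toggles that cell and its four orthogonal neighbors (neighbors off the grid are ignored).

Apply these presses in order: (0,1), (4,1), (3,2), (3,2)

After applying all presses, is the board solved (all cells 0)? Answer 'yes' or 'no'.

After press 1 at (0,1):
0 0 0
0 0 0
0 0 0
0 1 0
1 1 1

After press 2 at (4,1):
0 0 0
0 0 0
0 0 0
0 0 0
0 0 0

After press 3 at (3,2):
0 0 0
0 0 0
0 0 1
0 1 1
0 0 1

After press 4 at (3,2):
0 0 0
0 0 0
0 0 0
0 0 0
0 0 0

Lights still on: 0

Answer: yes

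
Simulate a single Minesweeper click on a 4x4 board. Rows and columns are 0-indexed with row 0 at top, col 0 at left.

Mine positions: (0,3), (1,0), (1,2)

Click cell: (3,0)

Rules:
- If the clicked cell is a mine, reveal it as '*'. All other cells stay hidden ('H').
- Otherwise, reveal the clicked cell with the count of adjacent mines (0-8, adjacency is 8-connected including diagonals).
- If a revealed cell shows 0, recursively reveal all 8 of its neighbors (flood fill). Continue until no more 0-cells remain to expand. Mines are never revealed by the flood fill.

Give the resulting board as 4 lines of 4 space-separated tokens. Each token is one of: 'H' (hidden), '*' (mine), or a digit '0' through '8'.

H H H H
H H H H
1 2 1 1
0 0 0 0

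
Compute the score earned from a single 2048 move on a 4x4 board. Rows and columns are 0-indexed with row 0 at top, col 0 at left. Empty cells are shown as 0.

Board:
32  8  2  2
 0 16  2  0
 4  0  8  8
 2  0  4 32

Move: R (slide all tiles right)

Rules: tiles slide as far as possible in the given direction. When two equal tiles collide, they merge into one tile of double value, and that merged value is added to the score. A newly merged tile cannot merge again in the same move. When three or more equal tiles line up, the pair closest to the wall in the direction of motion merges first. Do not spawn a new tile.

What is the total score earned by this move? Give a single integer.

Answer: 20

Derivation:
Slide right:
row 0: [32, 8, 2, 2] -> [0, 32, 8, 4]  score +4 (running 4)
row 1: [0, 16, 2, 0] -> [0, 0, 16, 2]  score +0 (running 4)
row 2: [4, 0, 8, 8] -> [0, 0, 4, 16]  score +16 (running 20)
row 3: [2, 0, 4, 32] -> [0, 2, 4, 32]  score +0 (running 20)
Board after move:
 0 32  8  4
 0  0 16  2
 0  0  4 16
 0  2  4 32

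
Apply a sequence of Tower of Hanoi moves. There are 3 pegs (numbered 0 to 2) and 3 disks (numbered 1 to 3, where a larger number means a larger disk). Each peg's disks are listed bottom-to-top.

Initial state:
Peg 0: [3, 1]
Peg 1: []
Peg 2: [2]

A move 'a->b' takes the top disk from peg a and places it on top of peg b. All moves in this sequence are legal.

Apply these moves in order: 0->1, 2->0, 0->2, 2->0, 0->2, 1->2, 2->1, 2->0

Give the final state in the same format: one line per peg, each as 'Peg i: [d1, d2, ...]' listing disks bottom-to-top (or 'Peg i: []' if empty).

Answer: Peg 0: [3, 2]
Peg 1: [1]
Peg 2: []

Derivation:
After move 1 (0->1):
Peg 0: [3]
Peg 1: [1]
Peg 2: [2]

After move 2 (2->0):
Peg 0: [3, 2]
Peg 1: [1]
Peg 2: []

After move 3 (0->2):
Peg 0: [3]
Peg 1: [1]
Peg 2: [2]

After move 4 (2->0):
Peg 0: [3, 2]
Peg 1: [1]
Peg 2: []

After move 5 (0->2):
Peg 0: [3]
Peg 1: [1]
Peg 2: [2]

After move 6 (1->2):
Peg 0: [3]
Peg 1: []
Peg 2: [2, 1]

After move 7 (2->1):
Peg 0: [3]
Peg 1: [1]
Peg 2: [2]

After move 8 (2->0):
Peg 0: [3, 2]
Peg 1: [1]
Peg 2: []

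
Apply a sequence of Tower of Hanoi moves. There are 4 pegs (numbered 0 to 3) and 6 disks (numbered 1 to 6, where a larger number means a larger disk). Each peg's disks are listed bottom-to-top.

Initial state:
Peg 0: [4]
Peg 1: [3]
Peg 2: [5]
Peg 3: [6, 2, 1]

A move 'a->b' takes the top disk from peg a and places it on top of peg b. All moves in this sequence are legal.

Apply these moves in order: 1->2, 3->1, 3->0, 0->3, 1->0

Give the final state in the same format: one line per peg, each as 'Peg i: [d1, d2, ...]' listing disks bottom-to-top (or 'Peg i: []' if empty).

After move 1 (1->2):
Peg 0: [4]
Peg 1: []
Peg 2: [5, 3]
Peg 3: [6, 2, 1]

After move 2 (3->1):
Peg 0: [4]
Peg 1: [1]
Peg 2: [5, 3]
Peg 3: [6, 2]

After move 3 (3->0):
Peg 0: [4, 2]
Peg 1: [1]
Peg 2: [5, 3]
Peg 3: [6]

After move 4 (0->3):
Peg 0: [4]
Peg 1: [1]
Peg 2: [5, 3]
Peg 3: [6, 2]

After move 5 (1->0):
Peg 0: [4, 1]
Peg 1: []
Peg 2: [5, 3]
Peg 3: [6, 2]

Answer: Peg 0: [4, 1]
Peg 1: []
Peg 2: [5, 3]
Peg 3: [6, 2]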